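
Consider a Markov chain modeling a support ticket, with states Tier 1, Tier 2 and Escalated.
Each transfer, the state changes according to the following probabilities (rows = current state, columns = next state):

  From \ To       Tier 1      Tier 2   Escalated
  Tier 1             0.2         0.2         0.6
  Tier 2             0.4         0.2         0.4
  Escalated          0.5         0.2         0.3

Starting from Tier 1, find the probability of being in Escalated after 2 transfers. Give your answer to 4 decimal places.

Sum over the intermediate state after 1 transfer:
P = P(Tier 1→Tier 1)·P(Tier 1→Escalated) + P(Tier 1→Tier 2)·P(Tier 2→Escalated) + P(Tier 1→Escalated)·P(Escalated→Escalated)
  = 0.2×0.6 + 0.2×0.4 + 0.6×0.3
  = 0.1200 + 0.0800 + 0.1800 = 0.3800

0.3800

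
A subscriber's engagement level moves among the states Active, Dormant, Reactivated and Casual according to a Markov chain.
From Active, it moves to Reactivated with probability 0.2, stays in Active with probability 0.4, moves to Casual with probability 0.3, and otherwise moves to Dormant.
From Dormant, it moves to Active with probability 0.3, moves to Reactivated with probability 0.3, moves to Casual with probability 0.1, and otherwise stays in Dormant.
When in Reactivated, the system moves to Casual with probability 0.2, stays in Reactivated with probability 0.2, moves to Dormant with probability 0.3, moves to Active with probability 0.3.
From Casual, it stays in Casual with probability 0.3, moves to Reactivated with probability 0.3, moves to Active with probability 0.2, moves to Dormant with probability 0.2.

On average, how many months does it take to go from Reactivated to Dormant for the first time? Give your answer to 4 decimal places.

4.6857

Let t(s) be the expected number of months to first reach Dormant from state s, with t(Dormant) = 0. Conditioning on the first month:
t(Active) = 1 + 0.4·t(Active) + 0.2·t(Reactivated) + 0.3·t(Casual)
t(Reactivated) = 1 + 0.3·t(Active) + 0.2·t(Reactivated) + 0.2·t(Casual)
t(Casual) = 1 + 0.2·t(Active) + 0.3·t(Reactivated) + 0.3·t(Casual)
Solving: t(Active) = 5.7714, t(Reactivated) = 4.6857, t(Casual) = 5.0857.
Expected months from Reactivated to Dormant: 4.6857.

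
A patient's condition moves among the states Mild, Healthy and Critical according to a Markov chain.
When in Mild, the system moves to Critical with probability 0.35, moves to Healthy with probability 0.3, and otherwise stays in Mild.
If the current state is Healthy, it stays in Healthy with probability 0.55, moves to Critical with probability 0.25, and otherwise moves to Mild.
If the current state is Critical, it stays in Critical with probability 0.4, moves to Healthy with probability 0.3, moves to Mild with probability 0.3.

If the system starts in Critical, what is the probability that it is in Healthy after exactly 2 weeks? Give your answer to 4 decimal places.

0.3750

Sum over the intermediate state after 1 week:
P = P(Critical→Mild)·P(Mild→Healthy) + P(Critical→Healthy)·P(Healthy→Healthy) + P(Critical→Critical)·P(Critical→Healthy)
  = 0.3×0.3 + 0.3×0.55 + 0.4×0.3
  = 0.0900 + 0.1650 + 0.1200 = 0.3750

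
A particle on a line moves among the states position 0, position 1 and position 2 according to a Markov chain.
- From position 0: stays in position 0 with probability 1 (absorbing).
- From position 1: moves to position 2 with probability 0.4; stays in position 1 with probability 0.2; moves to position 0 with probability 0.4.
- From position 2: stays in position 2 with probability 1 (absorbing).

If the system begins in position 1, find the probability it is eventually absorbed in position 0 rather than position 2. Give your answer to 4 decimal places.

Let h(s) be the probability of absorption at position 0 starting from transient state s. Then h(position 0) = 1 and h(position 2) = 0. By first-step analysis:
h(position 1) = 0.4·1 + 0.2·h(position 1) + 0.4·0
Solving: h(position 1) = 0.5000.
Starting from position 1, the probability is 0.5000.

0.5000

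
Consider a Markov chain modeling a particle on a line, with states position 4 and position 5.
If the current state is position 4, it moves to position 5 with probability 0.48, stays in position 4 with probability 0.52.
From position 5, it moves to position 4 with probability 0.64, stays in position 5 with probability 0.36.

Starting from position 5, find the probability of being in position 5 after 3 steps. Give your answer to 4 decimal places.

Propagate the distribution vector 3 steps from position 5.
After 0 steps: (0.0000, 1.0000)
After 1 step: (0.6400, 0.3600)
After 2 steps: (0.5632, 0.4368)
After 3 steps: (0.5724, 0.4276)
P(in position 5 after 3 steps) = 0.4276

0.4276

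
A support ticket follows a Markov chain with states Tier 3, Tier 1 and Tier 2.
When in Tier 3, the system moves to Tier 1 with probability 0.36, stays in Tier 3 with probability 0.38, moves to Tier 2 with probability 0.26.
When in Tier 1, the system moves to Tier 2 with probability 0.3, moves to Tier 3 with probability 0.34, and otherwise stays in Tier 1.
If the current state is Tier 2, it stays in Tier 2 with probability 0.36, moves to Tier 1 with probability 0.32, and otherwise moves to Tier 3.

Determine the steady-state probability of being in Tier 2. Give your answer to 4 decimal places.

Let the stationary distribution be π with π = πP and π_1 + π_2 + π_3 = 1.
π_1 = 0.38·π_1 + 0.34·π_2 + 0.32·π_3
π_2 = 0.36·π_1 + 0.36·π_2 + 0.32·π_3
Solving with the normalization constraint gives π = (0.3478, 0.3478, 0.3043).
So the stationary probability of Tier 2 is 0.3043.

0.3043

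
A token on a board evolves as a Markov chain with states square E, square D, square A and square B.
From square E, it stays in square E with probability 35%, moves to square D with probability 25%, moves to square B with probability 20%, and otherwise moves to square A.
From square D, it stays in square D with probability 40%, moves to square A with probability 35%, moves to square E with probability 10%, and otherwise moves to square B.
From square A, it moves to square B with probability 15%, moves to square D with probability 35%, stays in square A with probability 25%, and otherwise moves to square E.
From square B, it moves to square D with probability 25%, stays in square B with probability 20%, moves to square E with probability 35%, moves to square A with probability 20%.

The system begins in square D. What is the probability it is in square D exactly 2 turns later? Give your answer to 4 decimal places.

Propagate the distribution vector 2 turns from square D.
After 0 turns: (0.0000, 1.0000, 0.0000, 0.0000)
After 1 turn: (0.1000, 0.4000, 0.3500, 0.1500)
After 2 turns: (0.2150, 0.3450, 0.2775, 0.1625)
P(in square D after 2 turns) = 0.3450

0.3450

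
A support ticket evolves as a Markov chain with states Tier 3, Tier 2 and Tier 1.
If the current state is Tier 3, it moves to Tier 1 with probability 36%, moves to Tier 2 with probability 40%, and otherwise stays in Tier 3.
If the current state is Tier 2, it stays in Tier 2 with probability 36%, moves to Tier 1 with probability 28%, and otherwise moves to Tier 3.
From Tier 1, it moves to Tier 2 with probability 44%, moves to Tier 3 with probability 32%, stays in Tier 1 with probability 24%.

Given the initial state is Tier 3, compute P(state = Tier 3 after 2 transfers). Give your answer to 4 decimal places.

Sum over the intermediate state after 1 transfer:
P = P(Tier 3→Tier 3)·P(Tier 3→Tier 3) + P(Tier 3→Tier 2)·P(Tier 2→Tier 3) + P(Tier 3→Tier 1)·P(Tier 1→Tier 3)
  = 0.24×0.24 + 0.4×0.36 + 0.36×0.32
  = 0.0576 + 0.1440 + 0.1152 = 0.3168

0.3168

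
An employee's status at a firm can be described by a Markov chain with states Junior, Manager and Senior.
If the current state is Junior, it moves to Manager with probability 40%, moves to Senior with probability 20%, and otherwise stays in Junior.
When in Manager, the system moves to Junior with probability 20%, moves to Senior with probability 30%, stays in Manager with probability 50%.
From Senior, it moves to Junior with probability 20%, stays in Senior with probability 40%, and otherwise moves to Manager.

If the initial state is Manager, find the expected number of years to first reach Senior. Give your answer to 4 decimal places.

3.6364

Let t(s) be the expected number of years to first reach Senior from state s, with t(Senior) = 0. Conditioning on the first year:
t(Junior) = 1 + 0.4·t(Junior) + 0.4·t(Manager)
t(Manager) = 1 + 0.2·t(Junior) + 0.5·t(Manager)
Solving: t(Junior) = 4.0909, t(Manager) = 3.6364.
Expected years from Manager to Senior: 3.6364.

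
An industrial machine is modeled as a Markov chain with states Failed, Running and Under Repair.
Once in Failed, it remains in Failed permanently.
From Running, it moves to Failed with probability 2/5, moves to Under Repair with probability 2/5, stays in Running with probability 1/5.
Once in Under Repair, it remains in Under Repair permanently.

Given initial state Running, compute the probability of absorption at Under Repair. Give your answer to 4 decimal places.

Let h(s) be the probability of absorption at Under Repair starting from transient state s. Then h(Under Repair) = 1 and h(Failed) = 0. By first-step analysis:
h(Running) = 0.4·0 + 0.2·h(Running) + 0.4·1
Solving: h(Running) = 0.5000.
Starting from Running, the probability is 0.5000.

0.5000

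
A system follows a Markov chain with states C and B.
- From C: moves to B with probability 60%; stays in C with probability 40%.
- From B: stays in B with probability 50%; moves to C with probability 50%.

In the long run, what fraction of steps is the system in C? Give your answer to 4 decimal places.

0.4545

Let the stationary distribution be π with π = πP and π_1 + π_2 = 1.
π_1 = 0.4·π_1 + 0.5·π_2
Solving with the normalization constraint gives π = (0.4545, 0.5455).
So the stationary probability of C is 0.4545.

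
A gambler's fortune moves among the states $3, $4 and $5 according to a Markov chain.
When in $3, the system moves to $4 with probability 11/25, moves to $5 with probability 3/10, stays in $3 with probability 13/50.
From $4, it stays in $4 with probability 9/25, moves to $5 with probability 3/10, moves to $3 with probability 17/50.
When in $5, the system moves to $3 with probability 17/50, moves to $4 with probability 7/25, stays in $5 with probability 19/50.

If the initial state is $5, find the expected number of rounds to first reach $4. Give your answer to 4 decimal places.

3.0269

Let t(s) be the expected number of rounds to first reach $4 from state s, with t($4) = 0. Conditioning on the first round:
t($3) = 1 + 0.26·t($3) + 0.3·t($5)
t($5) = 1 + 0.34·t($3) + 0.38·t($5)
Solving: t($3) = 2.5785, t($5) = 3.0269.
Expected rounds from $5 to $4: 3.0269.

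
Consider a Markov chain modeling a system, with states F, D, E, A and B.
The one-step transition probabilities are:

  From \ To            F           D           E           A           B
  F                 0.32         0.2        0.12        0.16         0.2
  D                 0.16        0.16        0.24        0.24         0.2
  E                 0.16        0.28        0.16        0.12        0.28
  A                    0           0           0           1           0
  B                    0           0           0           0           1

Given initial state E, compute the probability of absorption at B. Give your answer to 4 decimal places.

Let h(s) be the probability of absorption at B starting from transient state s. Then h(B) = 1 and h(A) = 0. By first-step analysis:
h(F) = 0.32·h(F) + 0.2·h(D) + 0.12·h(E) + 0.16·0 + 0.2·1
h(D) = 0.16·h(F) + 0.16·h(D) + 0.24·h(E) + 0.24·0 + 0.2·1
h(E) = 0.16·h(F) + 0.28·h(D) + 0.16·h(E) + 0.12·0 + 0.28·1
Solving: h(F) = 0.5546, h(D) = 0.5185, h(E) = 0.6118.
Starting from E, the probability is 0.6118.

0.6118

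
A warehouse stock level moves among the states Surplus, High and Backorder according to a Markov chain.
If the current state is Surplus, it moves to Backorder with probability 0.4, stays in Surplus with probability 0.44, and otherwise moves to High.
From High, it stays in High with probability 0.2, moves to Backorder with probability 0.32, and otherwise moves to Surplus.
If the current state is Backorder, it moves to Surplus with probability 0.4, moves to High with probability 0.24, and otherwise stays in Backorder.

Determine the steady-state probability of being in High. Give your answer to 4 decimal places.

0.1975

Let the stationary distribution be π with π = πP and π_1 + π_2 + π_3 = 1.
π_1 = 0.44·π_1 + 0.48·π_2 + 0.4·π_3
π_2 = 0.16·π_1 + 0.2·π_2 + 0.24·π_3
Solving with the normalization constraint gives π = (0.4331, 0.1975, 0.3694).
So the stationary probability of High is 0.1975.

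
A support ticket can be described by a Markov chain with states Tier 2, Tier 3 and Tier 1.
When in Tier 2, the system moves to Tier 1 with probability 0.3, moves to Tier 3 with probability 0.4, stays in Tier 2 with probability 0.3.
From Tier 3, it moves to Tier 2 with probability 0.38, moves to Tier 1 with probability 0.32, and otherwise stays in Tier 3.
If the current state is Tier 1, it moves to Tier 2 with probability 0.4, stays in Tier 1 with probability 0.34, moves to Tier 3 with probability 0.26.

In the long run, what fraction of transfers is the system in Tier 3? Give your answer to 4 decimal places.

0.3230

Let the stationary distribution be π with π = πP and π_1 + π_2 + π_3 = 1.
π_1 = 0.3·π_1 + 0.38·π_2 + 0.4·π_3
π_2 = 0.4·π_1 + 0.3·π_2 + 0.26·π_3
Solving with the normalization constraint gives π = (0.3578, 0.3230, 0.3192).
So the stationary probability of Tier 3 is 0.3230.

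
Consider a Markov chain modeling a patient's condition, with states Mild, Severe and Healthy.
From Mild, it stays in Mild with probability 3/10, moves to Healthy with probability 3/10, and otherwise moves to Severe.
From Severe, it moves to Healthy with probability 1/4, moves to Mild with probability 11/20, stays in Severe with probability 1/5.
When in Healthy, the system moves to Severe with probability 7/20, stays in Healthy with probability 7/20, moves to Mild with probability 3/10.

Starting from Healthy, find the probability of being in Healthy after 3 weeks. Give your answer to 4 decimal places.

0.2994

Propagate the distribution vector 3 weeks from Healthy.
After 0 weeks: (0.0000, 0.0000, 1.0000)
After 1 week: (0.3000, 0.3500, 0.3500)
After 2 weeks: (0.3875, 0.3125, 0.3000)
After 3 weeks: (0.3781, 0.3225, 0.2994)
P(in Healthy after 3 weeks) = 0.2994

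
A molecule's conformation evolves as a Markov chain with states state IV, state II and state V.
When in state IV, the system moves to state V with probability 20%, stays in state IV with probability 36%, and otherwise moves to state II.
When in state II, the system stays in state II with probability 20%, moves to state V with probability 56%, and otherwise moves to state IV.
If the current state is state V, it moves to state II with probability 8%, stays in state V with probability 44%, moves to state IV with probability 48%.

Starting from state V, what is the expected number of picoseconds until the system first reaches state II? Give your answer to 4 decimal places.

Let t(s) be the expected number of picoseconds to first reach state II from state s, with t(state II) = 0. Conditioning on the first picosecond:
t(state IV) = 1 + 0.36·t(state IV) + 0.2·t(state V)
t(state V) = 1 + 0.48·t(state IV) + 0.44·t(state V)
Solving: t(state IV) = 2.8963, t(state V) = 4.2683.
Expected picoseconds from state V to state II: 4.2683.

4.2683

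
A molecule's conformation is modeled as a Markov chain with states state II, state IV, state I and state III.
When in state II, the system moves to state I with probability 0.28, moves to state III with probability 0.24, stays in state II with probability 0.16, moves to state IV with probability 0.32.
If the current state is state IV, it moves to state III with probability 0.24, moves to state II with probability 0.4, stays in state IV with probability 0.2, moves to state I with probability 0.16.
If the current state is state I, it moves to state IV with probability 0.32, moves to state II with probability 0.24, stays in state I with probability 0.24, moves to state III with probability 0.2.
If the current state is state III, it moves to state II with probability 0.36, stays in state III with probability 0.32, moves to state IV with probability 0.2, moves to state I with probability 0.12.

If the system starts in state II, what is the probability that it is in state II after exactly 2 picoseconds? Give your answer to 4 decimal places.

Propagate the distribution vector 2 picoseconds from state II.
After 0 picoseconds: (1.0000, 0.0000, 0.0000, 0.0000)
After 1 picosecond: (0.1600, 0.3200, 0.2800, 0.2400)
After 2 picoseconds: (0.3072, 0.2528, 0.1920, 0.2480)
P(in state II after 2 picoseconds) = 0.3072

0.3072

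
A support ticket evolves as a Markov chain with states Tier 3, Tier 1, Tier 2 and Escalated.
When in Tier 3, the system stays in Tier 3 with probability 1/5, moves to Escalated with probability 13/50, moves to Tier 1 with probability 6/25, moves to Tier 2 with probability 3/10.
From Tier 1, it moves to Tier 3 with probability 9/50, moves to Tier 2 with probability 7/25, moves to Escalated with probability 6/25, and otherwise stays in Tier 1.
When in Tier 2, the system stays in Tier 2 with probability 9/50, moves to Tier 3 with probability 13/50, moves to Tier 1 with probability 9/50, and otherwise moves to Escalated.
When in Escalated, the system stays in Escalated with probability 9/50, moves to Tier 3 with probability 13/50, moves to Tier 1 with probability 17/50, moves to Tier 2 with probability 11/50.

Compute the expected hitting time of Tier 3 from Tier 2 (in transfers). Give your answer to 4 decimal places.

Let t(s) be the expected number of transfers to first reach Tier 3 from state s, with t(Tier 3) = 0. Conditioning on the first transfer:
t(Tier 1) = 1 + 0.3·t(Tier 1) + 0.28·t(Tier 2) + 0.24·t(Escalated)
t(Tier 2) = 1 + 0.18·t(Tier 1) + 0.18·t(Tier 2) + 0.38·t(Escalated)
t(Escalated) = 1 + 0.34·t(Tier 1) + 0.22·t(Tier 2) + 0.18·t(Escalated)
Solving: t(Tier 1) = 4.5477, t(Tier 2) = 4.1760, t(Escalated) = 4.2255.
Expected transfers from Tier 2 to Tier 3: 4.1760.

4.1760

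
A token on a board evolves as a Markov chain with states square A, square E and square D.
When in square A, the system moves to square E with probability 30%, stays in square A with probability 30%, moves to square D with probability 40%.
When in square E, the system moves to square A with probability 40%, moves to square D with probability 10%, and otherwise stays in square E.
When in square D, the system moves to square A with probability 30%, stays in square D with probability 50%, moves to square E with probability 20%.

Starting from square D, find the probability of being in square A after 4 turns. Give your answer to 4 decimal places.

0.3319

Propagate the distribution vector 4 turns from square D.
After 0 turns: (0.0000, 0.0000, 1.0000)
After 1 turn: (0.3000, 0.2000, 0.5000)
After 2 turns: (0.3200, 0.2900, 0.3900)
After 3 turns: (0.3290, 0.3190, 0.3520)
After 4 turns: (0.3319, 0.3286, 0.3395)
P(in square A after 4 turns) = 0.3319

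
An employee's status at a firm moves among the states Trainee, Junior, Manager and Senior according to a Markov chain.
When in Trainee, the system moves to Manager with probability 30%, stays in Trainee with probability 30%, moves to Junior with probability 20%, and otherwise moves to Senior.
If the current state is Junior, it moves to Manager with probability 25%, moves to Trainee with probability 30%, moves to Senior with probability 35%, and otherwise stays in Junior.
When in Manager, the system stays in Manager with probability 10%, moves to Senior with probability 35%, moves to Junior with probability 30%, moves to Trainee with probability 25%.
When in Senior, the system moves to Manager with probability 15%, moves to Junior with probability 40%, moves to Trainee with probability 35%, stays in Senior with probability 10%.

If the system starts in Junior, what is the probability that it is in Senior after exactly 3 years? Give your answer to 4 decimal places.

Propagate the distribution vector 3 years from Junior.
After 0 years: (0.0000, 1.0000, 0.0000, 0.0000)
After 1 year: (0.3000, 0.1000, 0.2500, 0.3500)
After 2 years: (0.3050, 0.2850, 0.1925, 0.2175)
After 3 years: (0.3013, 0.2343, 0.2146, 0.2499)
P(in Senior after 3 years) = 0.2499

0.2499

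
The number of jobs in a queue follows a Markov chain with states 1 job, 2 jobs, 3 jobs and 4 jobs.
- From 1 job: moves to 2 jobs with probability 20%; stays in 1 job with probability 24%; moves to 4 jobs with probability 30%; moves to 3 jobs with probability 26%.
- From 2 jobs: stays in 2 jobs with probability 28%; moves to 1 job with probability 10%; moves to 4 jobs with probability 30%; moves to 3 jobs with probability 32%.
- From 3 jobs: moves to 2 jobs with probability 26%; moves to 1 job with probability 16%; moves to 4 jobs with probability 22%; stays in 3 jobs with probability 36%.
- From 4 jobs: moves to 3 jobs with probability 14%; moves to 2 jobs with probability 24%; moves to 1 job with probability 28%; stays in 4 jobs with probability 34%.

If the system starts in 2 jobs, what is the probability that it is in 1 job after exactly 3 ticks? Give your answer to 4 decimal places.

Propagate the distribution vector 3 ticks from 2 jobs.
After 0 ticks: (0.0000, 1.0000, 0.0000, 0.0000)
After 1 tick: (0.1000, 0.2800, 0.3200, 0.3000)
After 2 ticks: (0.1872, 0.2536, 0.2728, 0.2864)
After 3 ticks: (0.1941, 0.2481, 0.2681, 0.2896)
P(in 1 job after 3 ticks) = 0.1941

0.1941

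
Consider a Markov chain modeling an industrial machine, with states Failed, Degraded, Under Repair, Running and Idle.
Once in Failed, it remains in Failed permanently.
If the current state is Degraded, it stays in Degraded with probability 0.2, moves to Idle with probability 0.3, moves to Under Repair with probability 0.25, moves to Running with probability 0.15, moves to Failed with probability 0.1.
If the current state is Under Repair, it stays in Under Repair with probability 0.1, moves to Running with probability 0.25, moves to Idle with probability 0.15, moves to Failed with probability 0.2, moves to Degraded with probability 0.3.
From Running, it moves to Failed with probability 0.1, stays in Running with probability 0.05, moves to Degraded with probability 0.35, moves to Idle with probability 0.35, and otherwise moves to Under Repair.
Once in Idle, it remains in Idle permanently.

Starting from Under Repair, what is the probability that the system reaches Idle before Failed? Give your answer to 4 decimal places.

0.5990

Let h(s) be the probability of absorption at Idle starting from transient state s. Then h(Idle) = 1 and h(Failed) = 0. By first-step analysis:
h(Degraded) = 0.1·0 + 0.2·h(Degraded) + 0.25·h(Under Repair) + 0.15·h(Running) + 0.3·1
h(Under Repair) = 0.2·0 + 0.3·h(Degraded) + 0.1·h(Under Repair) + 0.25·h(Running) + 0.15·1
h(Running) = 0.1·0 + 0.35·h(Degraded) + 0.15·h(Under Repair) + 0.05·h(Running) + 0.35·1
Solving: h(Degraded) = 0.6972, h(Under Repair) = 0.5990, h(Running) = 0.7199.
Starting from Under Repair, the probability is 0.5990.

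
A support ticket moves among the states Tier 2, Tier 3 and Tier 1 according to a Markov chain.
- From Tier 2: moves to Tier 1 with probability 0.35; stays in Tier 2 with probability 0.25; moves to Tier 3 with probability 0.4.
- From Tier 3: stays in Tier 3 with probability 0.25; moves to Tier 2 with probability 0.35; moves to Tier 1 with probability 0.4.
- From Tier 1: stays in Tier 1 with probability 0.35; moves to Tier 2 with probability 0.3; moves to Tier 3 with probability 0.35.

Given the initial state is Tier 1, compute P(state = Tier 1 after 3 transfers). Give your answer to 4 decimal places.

Propagate the distribution vector 3 transfers from Tier 1.
After 0 transfers: (0.0000, 0.0000, 1.0000)
After 1 transfer: (0.3000, 0.3500, 0.3500)
After 2 transfers: (0.3025, 0.3300, 0.3675)
After 3 transfers: (0.3014, 0.3321, 0.3665)
P(in Tier 1 after 3 transfers) = 0.3665

0.3665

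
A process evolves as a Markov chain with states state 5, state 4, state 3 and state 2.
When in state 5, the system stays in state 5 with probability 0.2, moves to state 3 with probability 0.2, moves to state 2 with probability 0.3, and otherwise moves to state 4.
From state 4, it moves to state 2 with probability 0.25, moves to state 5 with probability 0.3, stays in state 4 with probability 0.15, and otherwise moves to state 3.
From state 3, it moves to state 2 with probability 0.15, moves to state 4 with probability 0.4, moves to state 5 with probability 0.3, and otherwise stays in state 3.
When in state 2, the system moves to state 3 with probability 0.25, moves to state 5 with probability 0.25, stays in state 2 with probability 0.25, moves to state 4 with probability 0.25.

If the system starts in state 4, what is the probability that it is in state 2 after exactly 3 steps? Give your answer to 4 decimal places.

Propagate the distribution vector 3 steps from state 4.
After 0 steps: (0.0000, 1.0000, 0.0000, 0.0000)
After 1 step: (0.3000, 0.1500, 0.3000, 0.2500)
After 2 steps: (0.2575, 0.2950, 0.2125, 0.2350)
After 3 steps: (0.2625, 0.2653, 0.2306, 0.2416)
P(in state 2 after 3 steps) = 0.2416

0.2416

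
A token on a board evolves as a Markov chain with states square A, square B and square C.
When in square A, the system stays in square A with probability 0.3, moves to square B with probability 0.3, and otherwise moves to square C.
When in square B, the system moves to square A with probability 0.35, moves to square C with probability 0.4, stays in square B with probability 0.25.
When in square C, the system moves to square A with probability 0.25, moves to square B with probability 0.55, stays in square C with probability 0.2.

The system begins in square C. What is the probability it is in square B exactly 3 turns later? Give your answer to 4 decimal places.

Propagate the distribution vector 3 turns from square C.
After 0 turns: (0.0000, 0.0000, 1.0000)
After 1 turn: (0.2500, 0.5500, 0.2000)
After 2 turns: (0.3175, 0.3225, 0.3600)
After 3 turns: (0.2981, 0.3739, 0.3280)
P(in square B after 3 turns) = 0.3739

0.3739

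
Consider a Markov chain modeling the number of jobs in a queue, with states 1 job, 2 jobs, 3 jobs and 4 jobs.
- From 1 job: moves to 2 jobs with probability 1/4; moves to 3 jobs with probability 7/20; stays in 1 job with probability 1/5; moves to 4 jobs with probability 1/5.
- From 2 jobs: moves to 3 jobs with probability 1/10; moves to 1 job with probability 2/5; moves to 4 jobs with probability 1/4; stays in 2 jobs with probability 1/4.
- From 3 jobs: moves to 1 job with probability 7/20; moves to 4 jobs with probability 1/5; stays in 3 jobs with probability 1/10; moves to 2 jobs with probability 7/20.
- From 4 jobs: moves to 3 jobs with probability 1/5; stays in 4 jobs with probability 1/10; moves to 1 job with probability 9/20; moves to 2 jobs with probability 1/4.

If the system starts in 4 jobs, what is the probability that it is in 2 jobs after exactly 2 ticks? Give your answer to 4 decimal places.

0.2700

Propagate the distribution vector 2 ticks from 4 jobs.
After 0 ticks: (0.0000, 0.0000, 0.0000, 1.0000)
After 1 tick: (0.4500, 0.2500, 0.2000, 0.1000)
After 2 ticks: (0.3050, 0.2700, 0.2225, 0.2025)
P(in 2 jobs after 2 ticks) = 0.2700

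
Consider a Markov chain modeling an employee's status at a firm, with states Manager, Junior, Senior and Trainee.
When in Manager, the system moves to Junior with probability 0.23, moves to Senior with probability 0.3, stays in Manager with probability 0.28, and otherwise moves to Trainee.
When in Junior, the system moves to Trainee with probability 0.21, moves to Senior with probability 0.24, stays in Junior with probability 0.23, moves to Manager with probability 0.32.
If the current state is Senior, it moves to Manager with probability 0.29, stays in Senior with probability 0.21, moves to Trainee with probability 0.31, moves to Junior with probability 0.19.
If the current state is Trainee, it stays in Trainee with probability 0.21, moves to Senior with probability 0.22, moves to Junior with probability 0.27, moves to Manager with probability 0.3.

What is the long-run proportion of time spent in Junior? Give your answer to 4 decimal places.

0.2293

Let the stationary distribution be π with π = πP and π_1 + π_2 + π_3 + π_4 = 1.
π_1 = 0.28·π_1 + 0.32·π_2 + 0.29·π_3 + 0.3·π_4
π_2 = 0.23·π_1 + 0.23·π_2 + 0.19·π_3 + 0.27·π_4
π_3 = 0.3·π_1 + 0.24·π_2 + 0.21·π_3 + 0.22·π_4
Solving with the normalization constraint gives π = (0.2962, 0.2293, 0.2458, 0.2287).
So the stationary probability of Junior is 0.2293.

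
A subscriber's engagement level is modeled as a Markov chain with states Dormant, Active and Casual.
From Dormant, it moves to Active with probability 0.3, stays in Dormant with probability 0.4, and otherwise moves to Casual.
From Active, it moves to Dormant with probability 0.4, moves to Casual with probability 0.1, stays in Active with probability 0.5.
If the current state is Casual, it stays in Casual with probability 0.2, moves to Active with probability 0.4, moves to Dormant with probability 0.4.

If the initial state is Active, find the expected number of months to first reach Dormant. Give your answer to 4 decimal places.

Let t(s) be the expected number of months to first reach Dormant from state s, with t(Dormant) = 0. Conditioning on the first month:
t(Active) = 1 + 0.5·t(Active) + 0.1·t(Casual)
t(Casual) = 1 + 0.4·t(Active) + 0.2·t(Casual)
Solving: t(Active) = 2.5000, t(Casual) = 2.5000.
Expected months from Active to Dormant: 2.5000.

2.5000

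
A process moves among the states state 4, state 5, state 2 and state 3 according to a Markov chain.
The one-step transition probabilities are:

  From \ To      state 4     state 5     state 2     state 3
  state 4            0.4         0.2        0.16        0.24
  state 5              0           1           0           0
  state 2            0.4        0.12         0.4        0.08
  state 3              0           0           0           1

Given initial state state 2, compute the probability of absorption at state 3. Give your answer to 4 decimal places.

0.4865

Let h(s) be the probability of absorption at state 3 starting from transient state s. Then h(state 3) = 1 and h(state 5) = 0. By first-step analysis:
h(state 4) = 0.4·h(state 4) + 0.2·0 + 0.16·h(state 2) + 0.24·1
h(state 2) = 0.4·h(state 4) + 0.12·0 + 0.4·h(state 2) + 0.08·1
Solving: h(state 4) = 0.5297, h(state 2) = 0.4865.
Starting from state 2, the probability is 0.4865.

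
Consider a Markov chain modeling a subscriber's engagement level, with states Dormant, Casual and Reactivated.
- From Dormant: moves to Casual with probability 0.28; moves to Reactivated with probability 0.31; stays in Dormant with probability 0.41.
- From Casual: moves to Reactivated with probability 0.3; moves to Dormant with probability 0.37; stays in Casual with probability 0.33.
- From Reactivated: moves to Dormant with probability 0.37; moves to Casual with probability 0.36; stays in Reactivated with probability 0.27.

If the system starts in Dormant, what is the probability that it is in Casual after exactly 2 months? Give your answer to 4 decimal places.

Sum over the intermediate state after 1 month:
P = P(Dormant→Dormant)·P(Dormant→Casual) + P(Dormant→Casual)·P(Casual→Casual) + P(Dormant→Reactivated)·P(Reactivated→Casual)
  = 0.41×0.28 + 0.28×0.33 + 0.31×0.36
  = 0.1148 + 0.0924 + 0.1116 = 0.3188

0.3188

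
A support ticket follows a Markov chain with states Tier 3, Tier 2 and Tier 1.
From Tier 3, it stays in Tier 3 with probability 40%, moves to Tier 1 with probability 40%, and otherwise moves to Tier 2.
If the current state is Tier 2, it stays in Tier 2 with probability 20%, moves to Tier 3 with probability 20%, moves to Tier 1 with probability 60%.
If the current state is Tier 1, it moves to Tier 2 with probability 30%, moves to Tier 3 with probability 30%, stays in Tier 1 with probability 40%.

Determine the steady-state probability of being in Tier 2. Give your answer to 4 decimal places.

Let the stationary distribution be π with π = πP and π_1 + π_2 + π_3 = 1.
π_1 = 0.4·π_1 + 0.2·π_2 + 0.3·π_3
π_2 = 0.2·π_1 + 0.2·π_2 + 0.3·π_3
Solving with the normalization constraint gives π = (0.3061, 0.2449, 0.4490).
So the stationary probability of Tier 2 is 0.2449.

0.2449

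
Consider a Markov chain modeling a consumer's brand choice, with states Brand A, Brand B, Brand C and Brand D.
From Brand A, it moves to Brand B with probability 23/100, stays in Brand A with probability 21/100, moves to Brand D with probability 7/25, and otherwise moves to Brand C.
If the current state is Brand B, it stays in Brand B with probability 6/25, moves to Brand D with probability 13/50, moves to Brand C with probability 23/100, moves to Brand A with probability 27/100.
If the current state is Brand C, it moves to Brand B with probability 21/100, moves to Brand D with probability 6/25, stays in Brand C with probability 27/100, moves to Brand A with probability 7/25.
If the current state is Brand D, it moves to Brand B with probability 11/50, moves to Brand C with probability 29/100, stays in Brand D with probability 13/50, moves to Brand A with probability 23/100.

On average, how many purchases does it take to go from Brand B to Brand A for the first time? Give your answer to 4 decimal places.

3.8116

Let t(s) be the expected number of purchases to first reach Brand A from state s, with t(Brand A) = 0. Conditioning on the first purchase:
t(Brand B) = 1 + 0.24·t(Brand B) + 0.23·t(Brand C) + 0.26·t(Brand D)
t(Brand C) = 1 + 0.21·t(Brand B) + 0.27·t(Brand C) + 0.24·t(Brand D)
t(Brand D) = 1 + 0.22·t(Brand B) + 0.29·t(Brand C) + 0.26·t(Brand D)
Solving: t(Brand B) = 3.8116, t(Brand C) = 3.7687, t(Brand D) = 3.9615.
Expected purchases from Brand B to Brand A: 3.8116.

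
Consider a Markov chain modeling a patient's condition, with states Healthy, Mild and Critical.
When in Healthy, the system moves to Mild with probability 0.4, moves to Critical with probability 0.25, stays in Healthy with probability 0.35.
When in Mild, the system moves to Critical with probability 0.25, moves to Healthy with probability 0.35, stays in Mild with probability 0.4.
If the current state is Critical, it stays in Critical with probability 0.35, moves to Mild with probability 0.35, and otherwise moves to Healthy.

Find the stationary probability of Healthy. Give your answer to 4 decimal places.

Let the stationary distribution be π with π = πP and π_1 + π_2 + π_3 = 1.
π_1 = 0.35·π_1 + 0.35·π_2 + 0.3·π_3
π_2 = 0.4·π_1 + 0.4·π_2 + 0.35·π_3
Solving with the normalization constraint gives π = (0.3361, 0.3861, 0.2778).
So the stationary probability of Healthy is 0.3361.

0.3361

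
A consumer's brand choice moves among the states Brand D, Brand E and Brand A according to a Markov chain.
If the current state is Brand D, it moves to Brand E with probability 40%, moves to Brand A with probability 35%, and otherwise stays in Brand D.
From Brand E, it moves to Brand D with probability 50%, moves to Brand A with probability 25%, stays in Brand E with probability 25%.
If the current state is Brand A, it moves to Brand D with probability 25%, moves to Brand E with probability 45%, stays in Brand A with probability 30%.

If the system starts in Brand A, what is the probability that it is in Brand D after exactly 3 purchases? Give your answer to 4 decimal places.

Propagate the distribution vector 3 purchases from Brand A.
After 0 purchases: (0.0000, 0.0000, 1.0000)
After 1 purchase: (0.2500, 0.4500, 0.3000)
After 2 purchases: (0.3625, 0.3475, 0.2900)
After 3 purchases: (0.3369, 0.3624, 0.3008)
P(in Brand D after 3 purchases) = 0.3369

0.3369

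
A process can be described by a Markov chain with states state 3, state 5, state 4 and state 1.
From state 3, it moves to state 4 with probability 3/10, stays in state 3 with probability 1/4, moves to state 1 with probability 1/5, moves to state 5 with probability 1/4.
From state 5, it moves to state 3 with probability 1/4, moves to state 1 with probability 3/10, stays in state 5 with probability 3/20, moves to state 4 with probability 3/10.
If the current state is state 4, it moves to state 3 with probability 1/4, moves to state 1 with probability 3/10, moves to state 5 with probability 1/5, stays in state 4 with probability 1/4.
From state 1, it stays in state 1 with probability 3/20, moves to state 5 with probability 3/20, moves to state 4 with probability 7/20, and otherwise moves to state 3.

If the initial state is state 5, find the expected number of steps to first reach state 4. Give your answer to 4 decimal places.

Let t(s) be the expected number of steps to first reach state 4 from state s, with t(state 4) = 0. Conditioning on the first step:
t(state 3) = 1 + 0.25·t(state 3) + 0.25·t(state 5) + 0.2·t(state 1)
t(state 5) = 1 + 0.25·t(state 3) + 0.15·t(state 5) + 0.3·t(state 1)
t(state 1) = 1 + 0.35·t(state 3) + 0.15·t(state 5) + 0.15·t(state 1)
Solving: t(state 3) = 3.2205, t(state 5) = 3.2066, t(state 1) = 3.0684.
Expected steps from state 5 to state 4: 3.2066.

3.2066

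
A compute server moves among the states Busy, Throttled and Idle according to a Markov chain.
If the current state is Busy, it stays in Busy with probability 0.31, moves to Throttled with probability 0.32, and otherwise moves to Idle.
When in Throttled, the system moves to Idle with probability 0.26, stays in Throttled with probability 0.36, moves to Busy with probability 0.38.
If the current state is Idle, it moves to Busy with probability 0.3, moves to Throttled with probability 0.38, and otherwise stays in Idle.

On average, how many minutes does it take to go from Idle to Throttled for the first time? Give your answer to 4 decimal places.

2.7638

Let t(s) be the expected number of minutes to first reach Throttled from state s, with t(Throttled) = 0. Conditioning on the first minute:
t(Busy) = 1 + 0.31·t(Busy) + 0.37·t(Idle)
t(Idle) = 1 + 0.3·t(Busy) + 0.32·t(Idle)
Solving: t(Busy) = 2.9313, t(Idle) = 2.7638.
Expected minutes from Idle to Throttled: 2.7638.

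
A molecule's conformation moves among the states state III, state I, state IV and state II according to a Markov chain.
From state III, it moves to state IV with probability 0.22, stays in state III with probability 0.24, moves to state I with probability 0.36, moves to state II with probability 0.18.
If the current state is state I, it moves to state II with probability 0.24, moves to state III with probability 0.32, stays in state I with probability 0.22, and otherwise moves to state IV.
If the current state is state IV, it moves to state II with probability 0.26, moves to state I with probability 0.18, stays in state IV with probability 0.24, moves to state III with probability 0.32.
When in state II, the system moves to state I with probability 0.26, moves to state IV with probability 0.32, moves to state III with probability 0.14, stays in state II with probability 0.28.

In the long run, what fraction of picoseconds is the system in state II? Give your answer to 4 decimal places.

0.2392

Let the stationary distribution be π with π = πP and π_1 + π_2 + π_3 + π_4 = 1.
π_1 = 0.24·π_1 + 0.32·π_2 + 0.32·π_3 + 0.14·π_4
π_2 = 0.36·π_1 + 0.22·π_2 + 0.18·π_3 + 0.26·π_4
π_3 = 0.22·π_1 + 0.22·π_2 + 0.24·π_3 + 0.32·π_4
Solving with the normalization constraint gives π = (0.2564, 0.2555, 0.2489, 0.2392).
So the stationary probability of state II is 0.2392.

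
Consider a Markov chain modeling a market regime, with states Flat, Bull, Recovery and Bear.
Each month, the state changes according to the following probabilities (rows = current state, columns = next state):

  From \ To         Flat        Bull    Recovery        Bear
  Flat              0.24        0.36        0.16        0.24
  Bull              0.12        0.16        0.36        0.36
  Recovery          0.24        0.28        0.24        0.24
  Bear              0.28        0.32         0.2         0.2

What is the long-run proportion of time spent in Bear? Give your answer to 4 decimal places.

Let the stationary distribution be π with π = πP and π_1 + π_2 + π_3 + π_4 = 1.
π_1 = 0.24·π_1 + 0.12·π_2 + 0.24·π_3 + 0.28·π_4
π_2 = 0.36·π_1 + 0.16·π_2 + 0.28·π_3 + 0.32·π_4
π_3 = 0.16·π_1 + 0.36·π_2 + 0.24·π_3 + 0.2·π_4
Solving with the normalization constraint gives π = (0.2175, 0.2749, 0.2451, 0.2625).
So the stationary probability of Bear is 0.2625.

0.2625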